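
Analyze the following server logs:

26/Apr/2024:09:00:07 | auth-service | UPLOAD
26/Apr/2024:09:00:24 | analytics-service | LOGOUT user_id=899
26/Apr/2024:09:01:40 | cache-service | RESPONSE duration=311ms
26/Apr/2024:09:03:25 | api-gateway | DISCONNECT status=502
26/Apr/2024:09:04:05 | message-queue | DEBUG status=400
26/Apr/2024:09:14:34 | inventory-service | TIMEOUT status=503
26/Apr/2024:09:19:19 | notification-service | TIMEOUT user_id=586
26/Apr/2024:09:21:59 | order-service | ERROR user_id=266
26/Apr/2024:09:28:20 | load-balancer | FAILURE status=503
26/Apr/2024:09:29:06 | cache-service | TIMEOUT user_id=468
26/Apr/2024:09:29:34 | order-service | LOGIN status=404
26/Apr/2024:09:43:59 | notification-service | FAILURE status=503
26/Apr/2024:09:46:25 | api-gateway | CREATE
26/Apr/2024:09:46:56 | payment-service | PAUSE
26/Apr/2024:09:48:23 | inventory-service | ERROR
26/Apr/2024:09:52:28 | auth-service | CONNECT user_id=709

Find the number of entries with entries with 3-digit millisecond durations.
1

To find matching entries:

1. Pattern to match: entries with 3-digit millisecond durations
2. Scan each log entry for the pattern
3. Count matches: 1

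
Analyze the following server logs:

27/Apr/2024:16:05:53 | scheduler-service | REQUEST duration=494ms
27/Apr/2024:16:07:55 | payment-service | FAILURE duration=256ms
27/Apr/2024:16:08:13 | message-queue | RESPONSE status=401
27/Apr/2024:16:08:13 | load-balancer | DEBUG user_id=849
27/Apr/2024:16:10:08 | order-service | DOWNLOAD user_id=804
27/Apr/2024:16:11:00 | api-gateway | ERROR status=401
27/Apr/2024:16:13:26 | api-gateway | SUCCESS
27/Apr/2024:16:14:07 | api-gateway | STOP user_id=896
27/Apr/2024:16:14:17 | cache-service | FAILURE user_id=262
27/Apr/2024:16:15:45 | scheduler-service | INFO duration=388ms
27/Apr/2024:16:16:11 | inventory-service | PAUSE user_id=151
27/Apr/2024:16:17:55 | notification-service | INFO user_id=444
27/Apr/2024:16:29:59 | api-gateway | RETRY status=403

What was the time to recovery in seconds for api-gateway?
146

To calculate recovery time:

1. Find ERROR event for api-gateway: 27/Apr/2024:16:11:00
2. Find next SUCCESS event for api-gateway: 27/Apr/2024:16:13:26
3. Recovery time: 27/Apr/2024:16:13:26 - 27/Apr/2024:16:11:00 = 146 seconds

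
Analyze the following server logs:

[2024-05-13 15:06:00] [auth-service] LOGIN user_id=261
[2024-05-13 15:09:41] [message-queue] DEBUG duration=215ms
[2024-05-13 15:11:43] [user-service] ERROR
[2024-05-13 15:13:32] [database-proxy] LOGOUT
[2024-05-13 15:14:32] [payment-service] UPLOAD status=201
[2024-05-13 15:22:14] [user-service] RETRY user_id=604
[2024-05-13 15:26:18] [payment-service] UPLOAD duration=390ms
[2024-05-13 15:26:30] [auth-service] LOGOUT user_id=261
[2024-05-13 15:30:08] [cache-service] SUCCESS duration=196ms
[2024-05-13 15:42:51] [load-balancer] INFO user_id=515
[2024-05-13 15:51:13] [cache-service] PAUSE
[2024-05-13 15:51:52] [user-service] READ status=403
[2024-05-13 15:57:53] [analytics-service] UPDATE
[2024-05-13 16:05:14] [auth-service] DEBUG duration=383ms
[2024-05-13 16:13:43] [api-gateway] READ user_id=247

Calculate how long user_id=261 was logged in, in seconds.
1230

To calculate session duration:

1. Find LOGIN event for user_id=261: 2024-05-13 15:06:00
2. Find LOGOUT event for user_id=261: 2024-05-13 15:26:30
3. Session duration: 2024-05-13 15:26:30 - 2024-05-13 15:06:00 = 1230 seconds (20 minutes)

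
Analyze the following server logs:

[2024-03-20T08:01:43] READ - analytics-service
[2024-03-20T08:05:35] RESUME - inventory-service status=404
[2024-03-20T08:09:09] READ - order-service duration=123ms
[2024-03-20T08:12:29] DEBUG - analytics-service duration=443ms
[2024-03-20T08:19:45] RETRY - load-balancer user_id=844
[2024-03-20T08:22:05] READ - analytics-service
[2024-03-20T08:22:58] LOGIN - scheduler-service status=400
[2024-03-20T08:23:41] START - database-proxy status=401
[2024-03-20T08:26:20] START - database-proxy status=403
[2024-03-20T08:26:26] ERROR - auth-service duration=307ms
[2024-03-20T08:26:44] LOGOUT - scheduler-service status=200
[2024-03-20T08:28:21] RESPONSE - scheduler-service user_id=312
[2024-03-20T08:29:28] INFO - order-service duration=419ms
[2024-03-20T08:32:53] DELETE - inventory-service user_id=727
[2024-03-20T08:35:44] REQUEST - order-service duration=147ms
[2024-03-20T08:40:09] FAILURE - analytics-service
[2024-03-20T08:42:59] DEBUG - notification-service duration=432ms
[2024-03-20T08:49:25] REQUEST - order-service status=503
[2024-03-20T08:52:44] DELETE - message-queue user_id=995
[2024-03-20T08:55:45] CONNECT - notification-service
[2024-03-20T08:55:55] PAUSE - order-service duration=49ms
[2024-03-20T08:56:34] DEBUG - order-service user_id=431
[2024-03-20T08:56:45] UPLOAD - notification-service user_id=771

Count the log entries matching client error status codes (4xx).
4

To find matching entries:

1. Pattern to match: client error status codes (4xx)
2. Scan each log entry for the pattern
3. Count matches: 4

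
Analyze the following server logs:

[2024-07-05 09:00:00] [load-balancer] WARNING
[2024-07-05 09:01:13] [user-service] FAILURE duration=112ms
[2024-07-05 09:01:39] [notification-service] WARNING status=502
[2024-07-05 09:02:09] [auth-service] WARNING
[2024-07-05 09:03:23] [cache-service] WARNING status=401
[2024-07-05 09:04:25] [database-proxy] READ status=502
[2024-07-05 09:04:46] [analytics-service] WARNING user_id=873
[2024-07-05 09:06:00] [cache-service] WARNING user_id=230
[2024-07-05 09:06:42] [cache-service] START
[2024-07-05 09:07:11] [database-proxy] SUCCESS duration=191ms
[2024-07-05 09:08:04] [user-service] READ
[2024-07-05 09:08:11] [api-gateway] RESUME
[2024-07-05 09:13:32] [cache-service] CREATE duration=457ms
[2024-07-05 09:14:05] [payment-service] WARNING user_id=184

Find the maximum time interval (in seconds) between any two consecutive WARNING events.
485

To find the longest gap:

1. Extract all WARNING events in chronological order
2. Calculate time differences between consecutive events
3. Find the maximum difference
4. Longest gap: 485 seconds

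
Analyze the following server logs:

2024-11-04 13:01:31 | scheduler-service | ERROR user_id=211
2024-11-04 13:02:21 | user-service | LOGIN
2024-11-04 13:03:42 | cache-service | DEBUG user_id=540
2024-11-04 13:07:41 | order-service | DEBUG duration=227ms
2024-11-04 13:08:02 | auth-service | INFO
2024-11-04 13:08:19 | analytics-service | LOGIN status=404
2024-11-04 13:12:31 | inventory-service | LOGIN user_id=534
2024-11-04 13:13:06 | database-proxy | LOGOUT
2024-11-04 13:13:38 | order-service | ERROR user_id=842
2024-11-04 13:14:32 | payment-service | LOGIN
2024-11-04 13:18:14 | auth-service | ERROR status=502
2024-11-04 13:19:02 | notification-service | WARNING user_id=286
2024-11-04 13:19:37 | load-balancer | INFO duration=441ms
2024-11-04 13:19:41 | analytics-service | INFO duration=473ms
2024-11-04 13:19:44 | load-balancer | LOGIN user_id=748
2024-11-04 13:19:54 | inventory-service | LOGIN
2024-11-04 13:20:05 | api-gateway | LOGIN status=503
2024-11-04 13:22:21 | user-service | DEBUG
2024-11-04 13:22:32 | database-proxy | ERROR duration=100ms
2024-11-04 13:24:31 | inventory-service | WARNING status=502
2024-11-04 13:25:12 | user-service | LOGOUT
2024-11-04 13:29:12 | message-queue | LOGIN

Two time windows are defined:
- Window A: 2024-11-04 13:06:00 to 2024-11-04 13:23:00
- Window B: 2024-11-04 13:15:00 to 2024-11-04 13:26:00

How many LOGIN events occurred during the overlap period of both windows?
3

To find overlap events:

1. Window A: 2024-11-04 13:06:00 to 2024-11-04 13:23:00
2. Window B: 2024-11-04 13:15:00 to 2024-11-04 13:26:00
3. Overlap period: 2024-11-04 13:15:00 to 2024-11-04 13:23:00
4. Count LOGIN events in overlap: 3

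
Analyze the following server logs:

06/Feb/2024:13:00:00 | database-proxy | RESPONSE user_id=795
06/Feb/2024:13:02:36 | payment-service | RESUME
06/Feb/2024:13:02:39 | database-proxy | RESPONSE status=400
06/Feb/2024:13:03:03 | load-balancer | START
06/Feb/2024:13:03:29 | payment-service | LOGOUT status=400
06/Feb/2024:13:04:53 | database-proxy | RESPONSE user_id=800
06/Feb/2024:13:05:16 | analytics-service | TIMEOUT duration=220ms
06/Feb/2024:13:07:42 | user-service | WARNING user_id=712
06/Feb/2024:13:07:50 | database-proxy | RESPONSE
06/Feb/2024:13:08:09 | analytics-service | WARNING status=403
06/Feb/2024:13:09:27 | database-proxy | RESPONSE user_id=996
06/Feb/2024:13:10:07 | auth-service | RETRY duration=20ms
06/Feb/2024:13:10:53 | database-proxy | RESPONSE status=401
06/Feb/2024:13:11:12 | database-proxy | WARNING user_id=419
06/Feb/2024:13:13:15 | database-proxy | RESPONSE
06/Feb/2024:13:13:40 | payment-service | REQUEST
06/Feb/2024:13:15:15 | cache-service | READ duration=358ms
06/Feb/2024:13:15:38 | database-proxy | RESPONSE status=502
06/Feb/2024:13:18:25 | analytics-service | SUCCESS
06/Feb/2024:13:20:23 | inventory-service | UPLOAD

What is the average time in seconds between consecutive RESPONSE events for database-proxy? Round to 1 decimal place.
134.0

To calculate average interval:

1. Find all RESPONSE events for database-proxy in order
2. Calculate time gaps between consecutive events
3. Compute mean of gaps: 938 / 7 = 134.0 seconds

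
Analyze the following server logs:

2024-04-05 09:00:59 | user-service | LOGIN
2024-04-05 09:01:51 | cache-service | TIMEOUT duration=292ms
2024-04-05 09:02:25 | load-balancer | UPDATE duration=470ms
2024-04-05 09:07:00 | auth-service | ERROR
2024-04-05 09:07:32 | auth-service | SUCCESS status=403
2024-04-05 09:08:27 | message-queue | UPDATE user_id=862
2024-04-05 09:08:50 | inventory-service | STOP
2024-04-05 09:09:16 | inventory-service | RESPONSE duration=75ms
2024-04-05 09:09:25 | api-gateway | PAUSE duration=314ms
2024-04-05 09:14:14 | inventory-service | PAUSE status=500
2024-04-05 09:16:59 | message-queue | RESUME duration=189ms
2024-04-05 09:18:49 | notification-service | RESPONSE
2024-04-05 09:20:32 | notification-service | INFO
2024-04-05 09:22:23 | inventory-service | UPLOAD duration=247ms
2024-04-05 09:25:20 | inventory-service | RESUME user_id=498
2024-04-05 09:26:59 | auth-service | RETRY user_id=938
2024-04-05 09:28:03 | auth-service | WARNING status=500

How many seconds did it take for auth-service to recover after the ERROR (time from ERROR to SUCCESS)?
32

To calculate recovery time:

1. Find ERROR event for auth-service: 2024-04-05 09:07:00
2. Find next SUCCESS event for auth-service: 2024-04-05 09:07:32
3. Recovery time: 2024-04-05 09:07:32 - 2024-04-05 09:07:00 = 32 seconds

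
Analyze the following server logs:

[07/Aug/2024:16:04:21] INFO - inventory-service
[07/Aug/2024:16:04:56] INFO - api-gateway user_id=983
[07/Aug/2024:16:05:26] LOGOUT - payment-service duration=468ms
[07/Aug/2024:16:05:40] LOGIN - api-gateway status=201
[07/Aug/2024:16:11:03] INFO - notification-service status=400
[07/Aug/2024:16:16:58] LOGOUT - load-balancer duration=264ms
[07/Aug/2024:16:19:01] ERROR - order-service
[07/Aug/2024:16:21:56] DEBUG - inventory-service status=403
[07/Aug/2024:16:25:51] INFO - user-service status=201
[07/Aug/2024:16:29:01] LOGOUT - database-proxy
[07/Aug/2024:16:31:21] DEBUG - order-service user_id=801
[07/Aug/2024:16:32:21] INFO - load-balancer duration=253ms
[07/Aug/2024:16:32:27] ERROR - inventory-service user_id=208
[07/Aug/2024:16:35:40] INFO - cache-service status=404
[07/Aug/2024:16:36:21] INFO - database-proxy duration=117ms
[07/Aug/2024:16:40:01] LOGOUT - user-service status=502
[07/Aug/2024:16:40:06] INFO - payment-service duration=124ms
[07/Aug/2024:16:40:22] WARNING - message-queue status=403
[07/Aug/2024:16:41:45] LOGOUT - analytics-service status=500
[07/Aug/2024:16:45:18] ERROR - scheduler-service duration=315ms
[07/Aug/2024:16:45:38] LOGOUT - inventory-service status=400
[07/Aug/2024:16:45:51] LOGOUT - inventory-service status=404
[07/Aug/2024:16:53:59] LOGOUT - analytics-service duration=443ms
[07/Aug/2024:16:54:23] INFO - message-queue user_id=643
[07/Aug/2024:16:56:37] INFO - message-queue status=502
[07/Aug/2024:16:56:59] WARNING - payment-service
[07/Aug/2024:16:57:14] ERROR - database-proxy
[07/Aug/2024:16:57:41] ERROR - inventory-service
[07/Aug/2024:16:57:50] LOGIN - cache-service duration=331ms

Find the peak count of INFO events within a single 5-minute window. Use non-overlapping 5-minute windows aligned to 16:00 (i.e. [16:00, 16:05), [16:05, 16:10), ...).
2

To find the burst window:

1. Divide the log period into non-overlapping 5-minute windows starting at 16:00
2. Count INFO events in each window
3. Find the window with maximum count
4. Maximum events in a window: 2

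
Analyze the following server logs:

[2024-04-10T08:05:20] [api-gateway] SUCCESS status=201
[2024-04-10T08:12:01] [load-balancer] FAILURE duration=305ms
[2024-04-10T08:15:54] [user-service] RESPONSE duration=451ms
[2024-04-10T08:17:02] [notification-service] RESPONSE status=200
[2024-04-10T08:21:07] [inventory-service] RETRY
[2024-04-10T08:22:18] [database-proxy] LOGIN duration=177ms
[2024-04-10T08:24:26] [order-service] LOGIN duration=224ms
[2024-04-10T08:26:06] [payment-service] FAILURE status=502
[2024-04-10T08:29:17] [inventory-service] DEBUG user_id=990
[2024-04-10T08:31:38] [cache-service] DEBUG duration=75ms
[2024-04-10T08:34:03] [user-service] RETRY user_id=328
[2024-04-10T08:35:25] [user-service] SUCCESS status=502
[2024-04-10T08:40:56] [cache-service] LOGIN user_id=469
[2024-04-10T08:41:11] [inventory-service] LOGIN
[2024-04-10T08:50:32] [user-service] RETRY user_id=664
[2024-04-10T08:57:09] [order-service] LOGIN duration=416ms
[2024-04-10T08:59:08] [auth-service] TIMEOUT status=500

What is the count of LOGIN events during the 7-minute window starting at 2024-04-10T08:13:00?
0

To count events in the time window:

1. Window boundaries: 2024-04-10T08:13:00 to 2024-04-10T08:20:00
2. Filter for LOGIN events within this window
3. Count matching events: 0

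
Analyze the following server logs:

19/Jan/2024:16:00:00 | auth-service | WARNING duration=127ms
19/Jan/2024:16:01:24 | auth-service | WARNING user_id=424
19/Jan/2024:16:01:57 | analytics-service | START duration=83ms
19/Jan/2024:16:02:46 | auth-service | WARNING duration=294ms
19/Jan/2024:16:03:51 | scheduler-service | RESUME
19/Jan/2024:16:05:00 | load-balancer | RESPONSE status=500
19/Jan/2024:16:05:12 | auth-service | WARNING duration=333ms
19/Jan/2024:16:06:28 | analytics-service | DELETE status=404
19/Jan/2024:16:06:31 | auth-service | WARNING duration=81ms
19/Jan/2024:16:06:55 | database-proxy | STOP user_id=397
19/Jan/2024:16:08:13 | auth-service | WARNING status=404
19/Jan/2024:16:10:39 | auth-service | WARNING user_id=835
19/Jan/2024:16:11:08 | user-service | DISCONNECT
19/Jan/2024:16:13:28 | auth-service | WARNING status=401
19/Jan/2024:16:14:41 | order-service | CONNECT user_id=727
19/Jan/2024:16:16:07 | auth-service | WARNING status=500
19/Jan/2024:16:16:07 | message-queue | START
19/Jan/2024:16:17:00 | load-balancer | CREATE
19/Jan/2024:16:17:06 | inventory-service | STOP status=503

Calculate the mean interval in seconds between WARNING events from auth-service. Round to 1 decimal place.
120.9

To calculate average interval:

1. Find all WARNING events for auth-service in order
2. Calculate time gaps between consecutive events
3. Compute mean of gaps: 967 / 8 = 120.9 seconds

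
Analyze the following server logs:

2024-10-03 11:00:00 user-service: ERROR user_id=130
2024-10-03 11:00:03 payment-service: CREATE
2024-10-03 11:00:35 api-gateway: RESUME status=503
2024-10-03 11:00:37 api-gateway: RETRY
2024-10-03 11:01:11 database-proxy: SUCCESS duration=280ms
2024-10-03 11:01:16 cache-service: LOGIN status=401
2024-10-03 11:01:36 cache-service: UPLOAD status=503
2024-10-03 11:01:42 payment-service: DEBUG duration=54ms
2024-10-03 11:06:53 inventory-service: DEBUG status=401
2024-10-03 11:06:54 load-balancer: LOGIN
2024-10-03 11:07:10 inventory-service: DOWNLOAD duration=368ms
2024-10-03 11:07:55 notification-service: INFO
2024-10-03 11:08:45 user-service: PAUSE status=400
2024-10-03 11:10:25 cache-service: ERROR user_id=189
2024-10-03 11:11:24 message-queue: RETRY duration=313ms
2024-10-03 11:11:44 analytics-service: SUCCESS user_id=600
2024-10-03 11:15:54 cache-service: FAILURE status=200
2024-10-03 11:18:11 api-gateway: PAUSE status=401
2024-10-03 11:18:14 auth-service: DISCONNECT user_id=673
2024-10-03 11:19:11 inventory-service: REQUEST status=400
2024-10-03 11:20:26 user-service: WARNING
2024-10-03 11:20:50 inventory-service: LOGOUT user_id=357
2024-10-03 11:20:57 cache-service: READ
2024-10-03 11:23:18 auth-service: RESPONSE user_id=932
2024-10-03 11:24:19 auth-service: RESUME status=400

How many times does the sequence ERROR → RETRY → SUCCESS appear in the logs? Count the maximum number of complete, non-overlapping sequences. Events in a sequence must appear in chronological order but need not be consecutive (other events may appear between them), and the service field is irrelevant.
2

To count sequences:

1. Look for pattern: ERROR → RETRY → SUCCESS
2. Greedily scan the log in chronological order, matching each sequence element in turn (ignoring service)
3. Each time the full pattern completes, increment the count and restart matching from the next event
4. Complete non-overlapping sequences found: 2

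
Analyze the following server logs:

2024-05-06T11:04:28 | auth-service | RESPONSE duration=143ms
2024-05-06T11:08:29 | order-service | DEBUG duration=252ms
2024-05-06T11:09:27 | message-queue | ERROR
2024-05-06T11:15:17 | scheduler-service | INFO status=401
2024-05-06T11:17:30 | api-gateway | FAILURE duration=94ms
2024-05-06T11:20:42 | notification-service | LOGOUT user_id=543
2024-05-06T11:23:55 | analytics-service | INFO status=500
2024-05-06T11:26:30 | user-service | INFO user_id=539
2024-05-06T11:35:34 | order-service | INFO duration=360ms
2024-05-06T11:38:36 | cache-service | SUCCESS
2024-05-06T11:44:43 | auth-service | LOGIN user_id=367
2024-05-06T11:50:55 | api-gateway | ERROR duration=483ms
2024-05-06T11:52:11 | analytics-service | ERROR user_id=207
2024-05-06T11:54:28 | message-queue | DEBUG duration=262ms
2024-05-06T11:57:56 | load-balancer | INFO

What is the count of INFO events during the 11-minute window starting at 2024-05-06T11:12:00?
1

To count events in the time window:

1. Window boundaries: 2024-05-06T11:12:00 to 2024-05-06T11:23:00
2. Filter for INFO events within this window
3. Count matching events: 1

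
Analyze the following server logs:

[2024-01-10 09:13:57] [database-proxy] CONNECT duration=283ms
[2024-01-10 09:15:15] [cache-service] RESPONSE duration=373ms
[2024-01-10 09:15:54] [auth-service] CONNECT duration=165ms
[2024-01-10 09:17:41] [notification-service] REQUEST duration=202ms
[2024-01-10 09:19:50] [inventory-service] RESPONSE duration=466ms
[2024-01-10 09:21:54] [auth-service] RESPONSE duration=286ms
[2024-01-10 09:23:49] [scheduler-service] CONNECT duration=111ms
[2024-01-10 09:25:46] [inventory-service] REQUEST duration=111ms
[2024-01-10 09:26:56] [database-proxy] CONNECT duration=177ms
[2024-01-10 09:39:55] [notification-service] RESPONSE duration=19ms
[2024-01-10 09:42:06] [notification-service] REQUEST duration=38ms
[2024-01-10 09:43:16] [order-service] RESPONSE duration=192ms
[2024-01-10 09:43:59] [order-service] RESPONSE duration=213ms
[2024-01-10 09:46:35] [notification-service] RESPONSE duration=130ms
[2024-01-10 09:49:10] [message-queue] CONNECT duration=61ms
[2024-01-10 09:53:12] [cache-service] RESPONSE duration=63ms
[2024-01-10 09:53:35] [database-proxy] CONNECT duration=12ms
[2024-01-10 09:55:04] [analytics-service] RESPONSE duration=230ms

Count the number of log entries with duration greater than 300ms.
2

To count timeouts:

1. Threshold: 300ms
2. Extract duration from each log entry
3. Count entries where duration > 300
4. Timeout count: 2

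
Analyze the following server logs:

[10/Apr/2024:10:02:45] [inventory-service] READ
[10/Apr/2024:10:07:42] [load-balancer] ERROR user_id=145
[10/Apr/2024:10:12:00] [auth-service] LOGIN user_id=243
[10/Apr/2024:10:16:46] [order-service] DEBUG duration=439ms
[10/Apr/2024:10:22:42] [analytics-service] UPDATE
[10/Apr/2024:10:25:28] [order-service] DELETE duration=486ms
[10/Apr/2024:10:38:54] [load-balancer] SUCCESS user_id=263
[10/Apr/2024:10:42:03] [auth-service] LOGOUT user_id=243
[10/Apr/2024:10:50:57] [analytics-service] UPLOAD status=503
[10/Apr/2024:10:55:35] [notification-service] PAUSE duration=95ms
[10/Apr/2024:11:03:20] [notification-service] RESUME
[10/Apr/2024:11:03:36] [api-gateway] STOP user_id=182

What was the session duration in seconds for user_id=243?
1803

To calculate session duration:

1. Find LOGIN event for user_id=243: 10/Apr/2024:10:12:00
2. Find LOGOUT event for user_id=243: 10/Apr/2024:10:42:03
3. Session duration: 10/Apr/2024:10:42:03 - 10/Apr/2024:10:12:00 = 1803 seconds (30 minutes)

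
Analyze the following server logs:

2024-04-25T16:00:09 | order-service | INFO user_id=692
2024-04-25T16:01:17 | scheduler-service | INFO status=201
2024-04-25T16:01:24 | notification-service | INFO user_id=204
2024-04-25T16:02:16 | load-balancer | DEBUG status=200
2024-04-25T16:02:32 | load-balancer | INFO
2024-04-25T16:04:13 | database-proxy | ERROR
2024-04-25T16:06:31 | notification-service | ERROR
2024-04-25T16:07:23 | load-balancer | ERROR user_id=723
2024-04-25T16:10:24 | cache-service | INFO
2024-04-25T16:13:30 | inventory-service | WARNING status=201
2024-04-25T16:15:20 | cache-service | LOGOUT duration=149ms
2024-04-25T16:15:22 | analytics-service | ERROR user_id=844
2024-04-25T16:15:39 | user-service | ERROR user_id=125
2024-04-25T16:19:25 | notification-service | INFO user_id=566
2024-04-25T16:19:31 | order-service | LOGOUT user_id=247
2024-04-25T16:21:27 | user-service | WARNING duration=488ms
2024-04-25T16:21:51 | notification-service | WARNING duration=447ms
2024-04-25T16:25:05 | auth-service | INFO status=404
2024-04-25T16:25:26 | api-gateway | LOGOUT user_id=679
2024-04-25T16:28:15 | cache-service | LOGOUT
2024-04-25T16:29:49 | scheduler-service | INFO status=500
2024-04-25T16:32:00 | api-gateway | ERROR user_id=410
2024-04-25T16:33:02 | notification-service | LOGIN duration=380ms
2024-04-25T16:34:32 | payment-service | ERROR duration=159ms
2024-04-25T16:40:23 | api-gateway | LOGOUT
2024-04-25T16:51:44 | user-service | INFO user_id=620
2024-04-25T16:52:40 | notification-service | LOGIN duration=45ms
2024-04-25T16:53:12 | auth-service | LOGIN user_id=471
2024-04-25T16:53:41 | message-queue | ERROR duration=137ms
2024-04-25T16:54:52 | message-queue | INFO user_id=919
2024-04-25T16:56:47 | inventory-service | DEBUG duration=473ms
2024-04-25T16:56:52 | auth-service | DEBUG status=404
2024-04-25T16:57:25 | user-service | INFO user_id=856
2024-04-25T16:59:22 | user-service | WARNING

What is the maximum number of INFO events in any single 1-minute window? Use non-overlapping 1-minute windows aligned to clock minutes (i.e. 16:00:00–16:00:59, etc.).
2

To find the burst window:

1. Divide the log period into non-overlapping 1-minute windows starting at 16:00
2. Count INFO events in each window
3. Find the window with maximum count
4. Maximum events in a window: 2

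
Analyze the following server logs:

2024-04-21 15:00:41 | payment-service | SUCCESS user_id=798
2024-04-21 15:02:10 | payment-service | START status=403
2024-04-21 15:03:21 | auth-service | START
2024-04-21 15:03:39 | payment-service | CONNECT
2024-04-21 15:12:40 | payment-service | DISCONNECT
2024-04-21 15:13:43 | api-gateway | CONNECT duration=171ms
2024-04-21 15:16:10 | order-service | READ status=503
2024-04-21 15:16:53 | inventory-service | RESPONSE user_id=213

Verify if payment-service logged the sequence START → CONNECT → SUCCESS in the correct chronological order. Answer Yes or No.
No

To verify sequence order:

1. Find all events in sequence START → CONNECT → SUCCESS for payment-service
2. Extract their timestamps
3. Check if timestamps are in ascending order
4. Result: No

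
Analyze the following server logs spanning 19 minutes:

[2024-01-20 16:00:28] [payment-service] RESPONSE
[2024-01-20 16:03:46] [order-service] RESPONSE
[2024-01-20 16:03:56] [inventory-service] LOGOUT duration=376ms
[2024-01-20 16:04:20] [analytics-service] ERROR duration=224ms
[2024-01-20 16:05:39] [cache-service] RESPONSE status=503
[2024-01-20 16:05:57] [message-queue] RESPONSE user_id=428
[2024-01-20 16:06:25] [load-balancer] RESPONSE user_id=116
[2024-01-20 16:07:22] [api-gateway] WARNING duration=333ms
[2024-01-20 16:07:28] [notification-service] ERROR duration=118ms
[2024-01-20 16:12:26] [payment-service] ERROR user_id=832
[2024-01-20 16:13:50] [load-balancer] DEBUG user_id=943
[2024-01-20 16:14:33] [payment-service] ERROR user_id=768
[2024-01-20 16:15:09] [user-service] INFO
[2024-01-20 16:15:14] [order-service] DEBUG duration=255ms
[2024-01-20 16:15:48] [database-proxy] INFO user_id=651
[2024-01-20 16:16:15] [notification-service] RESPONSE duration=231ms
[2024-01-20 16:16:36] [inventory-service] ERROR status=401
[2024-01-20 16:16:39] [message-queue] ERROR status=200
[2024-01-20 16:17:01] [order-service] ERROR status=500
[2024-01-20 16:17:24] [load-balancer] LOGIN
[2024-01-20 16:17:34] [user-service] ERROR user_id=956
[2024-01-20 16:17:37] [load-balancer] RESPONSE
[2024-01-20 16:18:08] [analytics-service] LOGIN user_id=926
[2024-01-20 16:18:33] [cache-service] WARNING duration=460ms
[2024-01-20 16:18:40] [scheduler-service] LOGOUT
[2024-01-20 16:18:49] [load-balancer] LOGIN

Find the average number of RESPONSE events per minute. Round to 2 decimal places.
0.37

To calculate the rate:

1. Count total RESPONSE events: 7
2. Total time period: 19 minutes
3. Rate = 7 / 19 = 0.37 events per minute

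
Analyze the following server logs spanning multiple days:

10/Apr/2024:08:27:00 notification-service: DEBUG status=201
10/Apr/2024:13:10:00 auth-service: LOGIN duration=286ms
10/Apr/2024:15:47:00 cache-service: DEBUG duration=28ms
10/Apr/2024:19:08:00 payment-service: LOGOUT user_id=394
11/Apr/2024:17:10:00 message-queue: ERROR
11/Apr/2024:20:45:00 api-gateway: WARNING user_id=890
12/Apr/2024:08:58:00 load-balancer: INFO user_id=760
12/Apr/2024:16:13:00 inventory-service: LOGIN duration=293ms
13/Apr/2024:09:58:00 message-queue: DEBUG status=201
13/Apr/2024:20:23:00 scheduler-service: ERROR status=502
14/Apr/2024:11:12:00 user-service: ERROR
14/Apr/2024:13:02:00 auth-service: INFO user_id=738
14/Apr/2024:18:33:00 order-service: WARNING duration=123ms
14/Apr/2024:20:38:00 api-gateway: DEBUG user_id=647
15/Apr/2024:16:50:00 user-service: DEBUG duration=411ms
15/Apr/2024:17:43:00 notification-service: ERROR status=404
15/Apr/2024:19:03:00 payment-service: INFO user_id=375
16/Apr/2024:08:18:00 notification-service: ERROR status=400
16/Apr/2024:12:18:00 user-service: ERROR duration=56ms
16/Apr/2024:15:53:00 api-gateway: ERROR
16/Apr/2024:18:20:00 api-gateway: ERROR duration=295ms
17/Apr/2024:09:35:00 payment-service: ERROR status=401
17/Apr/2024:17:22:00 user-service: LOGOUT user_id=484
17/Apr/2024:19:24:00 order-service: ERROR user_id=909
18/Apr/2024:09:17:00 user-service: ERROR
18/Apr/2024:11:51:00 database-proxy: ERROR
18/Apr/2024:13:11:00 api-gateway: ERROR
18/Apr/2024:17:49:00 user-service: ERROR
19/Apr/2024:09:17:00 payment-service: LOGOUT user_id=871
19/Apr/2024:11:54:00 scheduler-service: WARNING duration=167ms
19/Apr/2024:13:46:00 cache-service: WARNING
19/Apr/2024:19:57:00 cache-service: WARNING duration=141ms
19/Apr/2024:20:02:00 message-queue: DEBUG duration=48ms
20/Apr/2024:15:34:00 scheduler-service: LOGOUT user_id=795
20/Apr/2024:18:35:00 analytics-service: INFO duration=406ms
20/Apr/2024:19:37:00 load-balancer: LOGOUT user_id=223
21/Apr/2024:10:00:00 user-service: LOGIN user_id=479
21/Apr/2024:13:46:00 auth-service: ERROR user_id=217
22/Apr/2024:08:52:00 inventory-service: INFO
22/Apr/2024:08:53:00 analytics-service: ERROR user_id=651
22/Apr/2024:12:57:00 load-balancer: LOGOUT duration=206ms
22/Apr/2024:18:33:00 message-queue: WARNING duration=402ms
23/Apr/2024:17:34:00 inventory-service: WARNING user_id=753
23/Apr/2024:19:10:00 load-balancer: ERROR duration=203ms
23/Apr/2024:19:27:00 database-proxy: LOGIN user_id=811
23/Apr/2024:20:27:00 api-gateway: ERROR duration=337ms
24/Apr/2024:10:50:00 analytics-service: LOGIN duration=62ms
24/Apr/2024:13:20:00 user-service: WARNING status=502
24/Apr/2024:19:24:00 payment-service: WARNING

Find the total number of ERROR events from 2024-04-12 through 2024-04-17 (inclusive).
9

To filter by date range:

1. Date range: 2024-04-12 through 2024-04-17, both dates inclusive
2. Filter for ERROR events whose date falls in this range
3. Count matching events: 9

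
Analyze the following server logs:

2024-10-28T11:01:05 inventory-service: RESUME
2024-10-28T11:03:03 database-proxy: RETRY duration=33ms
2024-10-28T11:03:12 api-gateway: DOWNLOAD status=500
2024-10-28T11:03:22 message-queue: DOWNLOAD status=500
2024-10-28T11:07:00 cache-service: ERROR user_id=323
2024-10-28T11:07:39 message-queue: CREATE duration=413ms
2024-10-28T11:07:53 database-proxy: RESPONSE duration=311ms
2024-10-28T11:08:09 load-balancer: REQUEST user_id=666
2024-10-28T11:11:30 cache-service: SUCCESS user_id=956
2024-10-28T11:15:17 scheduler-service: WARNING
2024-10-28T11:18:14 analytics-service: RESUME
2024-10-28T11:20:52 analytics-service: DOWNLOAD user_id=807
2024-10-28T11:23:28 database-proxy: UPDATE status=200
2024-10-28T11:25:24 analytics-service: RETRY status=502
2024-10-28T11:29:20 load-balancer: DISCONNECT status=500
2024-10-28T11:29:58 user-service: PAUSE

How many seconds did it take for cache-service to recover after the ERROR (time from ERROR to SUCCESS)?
270

To calculate recovery time:

1. Find ERROR event for cache-service: 2024-10-28T11:07:00
2. Find next SUCCESS event for cache-service: 2024-10-28T11:11:30
3. Recovery time: 2024-10-28T11:11:30 - 2024-10-28T11:07:00 = 270 seconds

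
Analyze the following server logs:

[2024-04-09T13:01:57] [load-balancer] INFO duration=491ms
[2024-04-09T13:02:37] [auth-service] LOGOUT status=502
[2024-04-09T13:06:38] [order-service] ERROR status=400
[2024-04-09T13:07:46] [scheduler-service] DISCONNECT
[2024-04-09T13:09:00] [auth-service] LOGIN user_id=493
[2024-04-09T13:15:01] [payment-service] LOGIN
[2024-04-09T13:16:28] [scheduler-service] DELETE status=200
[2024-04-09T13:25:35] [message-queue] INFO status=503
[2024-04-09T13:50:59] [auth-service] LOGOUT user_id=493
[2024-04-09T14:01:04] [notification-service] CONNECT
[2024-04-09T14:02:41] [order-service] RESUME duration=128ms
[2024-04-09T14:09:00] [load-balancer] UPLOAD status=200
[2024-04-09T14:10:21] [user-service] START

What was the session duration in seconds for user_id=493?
2519

To calculate session duration:

1. Find LOGIN event for user_id=493: 2024-04-09T13:09:00
2. Find LOGOUT event for user_id=493: 2024-04-09T13:50:59
3. Session duration: 2024-04-09T13:50:59 - 2024-04-09T13:09:00 = 2519 seconds (41 minutes)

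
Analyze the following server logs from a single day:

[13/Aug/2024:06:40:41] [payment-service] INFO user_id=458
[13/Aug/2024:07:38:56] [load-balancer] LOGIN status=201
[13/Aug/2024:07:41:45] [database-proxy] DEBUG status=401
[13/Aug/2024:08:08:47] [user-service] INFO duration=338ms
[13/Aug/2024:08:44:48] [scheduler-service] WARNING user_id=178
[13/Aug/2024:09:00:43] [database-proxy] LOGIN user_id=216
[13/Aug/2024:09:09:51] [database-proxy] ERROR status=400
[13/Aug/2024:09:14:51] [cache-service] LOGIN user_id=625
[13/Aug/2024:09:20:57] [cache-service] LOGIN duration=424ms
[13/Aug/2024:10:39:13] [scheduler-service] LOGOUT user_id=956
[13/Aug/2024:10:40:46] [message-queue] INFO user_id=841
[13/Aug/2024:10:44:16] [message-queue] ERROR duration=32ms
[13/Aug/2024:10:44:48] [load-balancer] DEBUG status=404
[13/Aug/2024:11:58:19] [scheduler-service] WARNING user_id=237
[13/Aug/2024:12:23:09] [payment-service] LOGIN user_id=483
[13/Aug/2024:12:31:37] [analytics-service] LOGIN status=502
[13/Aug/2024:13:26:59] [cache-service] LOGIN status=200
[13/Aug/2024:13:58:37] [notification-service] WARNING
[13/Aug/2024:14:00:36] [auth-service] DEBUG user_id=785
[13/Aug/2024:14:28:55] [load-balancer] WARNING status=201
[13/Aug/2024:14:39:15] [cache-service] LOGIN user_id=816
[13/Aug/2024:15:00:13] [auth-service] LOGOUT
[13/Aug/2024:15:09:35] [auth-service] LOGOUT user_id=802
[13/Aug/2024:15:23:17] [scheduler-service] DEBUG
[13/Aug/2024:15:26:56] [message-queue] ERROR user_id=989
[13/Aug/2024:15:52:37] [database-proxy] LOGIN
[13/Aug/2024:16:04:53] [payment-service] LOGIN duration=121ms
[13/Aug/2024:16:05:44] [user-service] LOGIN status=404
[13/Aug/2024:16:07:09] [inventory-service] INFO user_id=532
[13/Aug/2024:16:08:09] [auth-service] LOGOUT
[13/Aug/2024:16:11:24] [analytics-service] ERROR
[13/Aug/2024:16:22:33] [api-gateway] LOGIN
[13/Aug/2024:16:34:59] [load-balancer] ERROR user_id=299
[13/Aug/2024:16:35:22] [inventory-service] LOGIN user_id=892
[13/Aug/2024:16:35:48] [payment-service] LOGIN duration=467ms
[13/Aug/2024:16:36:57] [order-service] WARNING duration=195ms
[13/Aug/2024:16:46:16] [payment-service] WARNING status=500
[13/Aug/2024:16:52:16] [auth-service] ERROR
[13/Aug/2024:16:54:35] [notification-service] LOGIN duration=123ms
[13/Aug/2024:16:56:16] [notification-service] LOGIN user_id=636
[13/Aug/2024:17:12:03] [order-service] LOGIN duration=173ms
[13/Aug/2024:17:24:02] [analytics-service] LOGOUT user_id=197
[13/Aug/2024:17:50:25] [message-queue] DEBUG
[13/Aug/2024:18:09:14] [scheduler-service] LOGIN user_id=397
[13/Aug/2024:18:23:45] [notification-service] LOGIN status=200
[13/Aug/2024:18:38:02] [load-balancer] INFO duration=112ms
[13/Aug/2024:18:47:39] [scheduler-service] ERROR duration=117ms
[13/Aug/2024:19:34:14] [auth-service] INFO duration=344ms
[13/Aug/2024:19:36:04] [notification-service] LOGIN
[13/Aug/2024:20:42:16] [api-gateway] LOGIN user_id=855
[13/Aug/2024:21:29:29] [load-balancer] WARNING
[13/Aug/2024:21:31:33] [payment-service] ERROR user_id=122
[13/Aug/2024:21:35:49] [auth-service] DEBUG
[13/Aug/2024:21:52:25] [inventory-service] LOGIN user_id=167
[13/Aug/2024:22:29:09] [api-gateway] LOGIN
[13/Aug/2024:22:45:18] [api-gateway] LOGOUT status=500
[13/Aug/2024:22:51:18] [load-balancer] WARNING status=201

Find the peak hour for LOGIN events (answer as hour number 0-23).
16

To find the peak hour:

1. Group all LOGIN events by hour
2. Count events in each hour
3. Find hour with maximum count
4. Peak hour: 16 (with 7 events)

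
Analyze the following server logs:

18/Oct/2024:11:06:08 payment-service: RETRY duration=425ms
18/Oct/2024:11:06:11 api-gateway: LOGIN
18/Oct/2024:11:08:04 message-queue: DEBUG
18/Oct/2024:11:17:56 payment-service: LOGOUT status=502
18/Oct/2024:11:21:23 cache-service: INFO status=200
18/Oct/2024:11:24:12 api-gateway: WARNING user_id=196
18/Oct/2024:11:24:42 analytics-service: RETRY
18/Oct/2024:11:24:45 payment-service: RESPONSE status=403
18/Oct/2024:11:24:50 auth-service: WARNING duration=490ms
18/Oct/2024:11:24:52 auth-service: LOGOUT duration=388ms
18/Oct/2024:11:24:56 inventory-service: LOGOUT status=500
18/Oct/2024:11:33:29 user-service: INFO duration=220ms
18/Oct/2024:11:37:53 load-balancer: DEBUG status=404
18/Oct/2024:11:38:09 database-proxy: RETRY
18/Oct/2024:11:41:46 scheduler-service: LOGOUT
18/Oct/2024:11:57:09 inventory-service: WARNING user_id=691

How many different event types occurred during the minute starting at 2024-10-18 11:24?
4

To count unique event types:

1. Filter events in the minute starting at 2024-10-18 11:24
2. Extract event types from matching entries
3. Count unique types: 4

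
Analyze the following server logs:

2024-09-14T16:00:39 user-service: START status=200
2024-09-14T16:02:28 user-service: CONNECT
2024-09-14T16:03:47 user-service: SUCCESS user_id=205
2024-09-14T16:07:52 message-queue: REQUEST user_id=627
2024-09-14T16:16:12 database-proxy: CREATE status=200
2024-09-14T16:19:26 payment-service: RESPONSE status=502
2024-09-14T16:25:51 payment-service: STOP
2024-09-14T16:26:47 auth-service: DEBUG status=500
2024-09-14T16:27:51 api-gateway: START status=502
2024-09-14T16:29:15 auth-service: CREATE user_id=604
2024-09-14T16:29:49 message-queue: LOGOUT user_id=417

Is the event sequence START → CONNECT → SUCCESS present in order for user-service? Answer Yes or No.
Yes

To verify sequence order:

1. Find all events in sequence START → CONNECT → SUCCESS for user-service
2. Extract their timestamps
3. Check if timestamps are in ascending order
4. Result: Yes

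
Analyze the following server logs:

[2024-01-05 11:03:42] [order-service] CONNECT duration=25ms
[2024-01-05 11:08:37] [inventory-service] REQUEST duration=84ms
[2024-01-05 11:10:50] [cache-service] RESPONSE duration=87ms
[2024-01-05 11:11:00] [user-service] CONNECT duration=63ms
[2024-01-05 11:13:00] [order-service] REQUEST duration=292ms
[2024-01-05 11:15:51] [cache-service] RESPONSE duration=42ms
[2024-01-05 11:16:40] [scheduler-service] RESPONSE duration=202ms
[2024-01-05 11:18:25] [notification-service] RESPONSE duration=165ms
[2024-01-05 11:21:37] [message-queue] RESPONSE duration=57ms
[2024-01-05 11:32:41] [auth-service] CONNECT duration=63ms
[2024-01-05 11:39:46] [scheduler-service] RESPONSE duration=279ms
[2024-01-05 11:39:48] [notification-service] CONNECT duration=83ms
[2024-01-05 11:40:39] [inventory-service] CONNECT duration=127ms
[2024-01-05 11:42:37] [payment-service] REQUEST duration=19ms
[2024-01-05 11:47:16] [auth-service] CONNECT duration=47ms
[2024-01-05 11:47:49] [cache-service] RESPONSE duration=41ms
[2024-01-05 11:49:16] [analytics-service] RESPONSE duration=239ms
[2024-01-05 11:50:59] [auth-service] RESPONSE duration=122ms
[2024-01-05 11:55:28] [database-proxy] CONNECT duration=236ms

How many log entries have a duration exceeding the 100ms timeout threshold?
8

To count timeouts:

1. Threshold: 100ms
2. Extract duration from each log entry
3. Count entries where duration > 100
4. Timeout count: 8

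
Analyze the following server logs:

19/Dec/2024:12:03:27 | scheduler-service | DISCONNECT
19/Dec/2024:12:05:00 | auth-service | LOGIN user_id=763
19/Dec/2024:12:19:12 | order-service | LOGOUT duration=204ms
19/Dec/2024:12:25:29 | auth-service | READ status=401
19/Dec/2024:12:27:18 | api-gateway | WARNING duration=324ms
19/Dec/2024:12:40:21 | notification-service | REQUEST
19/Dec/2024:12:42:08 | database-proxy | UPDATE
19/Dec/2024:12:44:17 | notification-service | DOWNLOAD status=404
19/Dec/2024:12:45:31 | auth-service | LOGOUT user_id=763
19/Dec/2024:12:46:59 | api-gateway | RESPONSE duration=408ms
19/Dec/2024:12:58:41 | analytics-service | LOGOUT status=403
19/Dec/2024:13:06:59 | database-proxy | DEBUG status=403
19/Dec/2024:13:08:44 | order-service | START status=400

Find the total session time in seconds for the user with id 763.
2431

To calculate session duration:

1. Find LOGIN event for user_id=763: 19/Dec/2024:12:05:00
2. Find LOGOUT event for user_id=763: 19/Dec/2024:12:45:31
3. Session duration: 19/Dec/2024:12:45:31 - 19/Dec/2024:12:05:00 = 2431 seconds (40 minutes)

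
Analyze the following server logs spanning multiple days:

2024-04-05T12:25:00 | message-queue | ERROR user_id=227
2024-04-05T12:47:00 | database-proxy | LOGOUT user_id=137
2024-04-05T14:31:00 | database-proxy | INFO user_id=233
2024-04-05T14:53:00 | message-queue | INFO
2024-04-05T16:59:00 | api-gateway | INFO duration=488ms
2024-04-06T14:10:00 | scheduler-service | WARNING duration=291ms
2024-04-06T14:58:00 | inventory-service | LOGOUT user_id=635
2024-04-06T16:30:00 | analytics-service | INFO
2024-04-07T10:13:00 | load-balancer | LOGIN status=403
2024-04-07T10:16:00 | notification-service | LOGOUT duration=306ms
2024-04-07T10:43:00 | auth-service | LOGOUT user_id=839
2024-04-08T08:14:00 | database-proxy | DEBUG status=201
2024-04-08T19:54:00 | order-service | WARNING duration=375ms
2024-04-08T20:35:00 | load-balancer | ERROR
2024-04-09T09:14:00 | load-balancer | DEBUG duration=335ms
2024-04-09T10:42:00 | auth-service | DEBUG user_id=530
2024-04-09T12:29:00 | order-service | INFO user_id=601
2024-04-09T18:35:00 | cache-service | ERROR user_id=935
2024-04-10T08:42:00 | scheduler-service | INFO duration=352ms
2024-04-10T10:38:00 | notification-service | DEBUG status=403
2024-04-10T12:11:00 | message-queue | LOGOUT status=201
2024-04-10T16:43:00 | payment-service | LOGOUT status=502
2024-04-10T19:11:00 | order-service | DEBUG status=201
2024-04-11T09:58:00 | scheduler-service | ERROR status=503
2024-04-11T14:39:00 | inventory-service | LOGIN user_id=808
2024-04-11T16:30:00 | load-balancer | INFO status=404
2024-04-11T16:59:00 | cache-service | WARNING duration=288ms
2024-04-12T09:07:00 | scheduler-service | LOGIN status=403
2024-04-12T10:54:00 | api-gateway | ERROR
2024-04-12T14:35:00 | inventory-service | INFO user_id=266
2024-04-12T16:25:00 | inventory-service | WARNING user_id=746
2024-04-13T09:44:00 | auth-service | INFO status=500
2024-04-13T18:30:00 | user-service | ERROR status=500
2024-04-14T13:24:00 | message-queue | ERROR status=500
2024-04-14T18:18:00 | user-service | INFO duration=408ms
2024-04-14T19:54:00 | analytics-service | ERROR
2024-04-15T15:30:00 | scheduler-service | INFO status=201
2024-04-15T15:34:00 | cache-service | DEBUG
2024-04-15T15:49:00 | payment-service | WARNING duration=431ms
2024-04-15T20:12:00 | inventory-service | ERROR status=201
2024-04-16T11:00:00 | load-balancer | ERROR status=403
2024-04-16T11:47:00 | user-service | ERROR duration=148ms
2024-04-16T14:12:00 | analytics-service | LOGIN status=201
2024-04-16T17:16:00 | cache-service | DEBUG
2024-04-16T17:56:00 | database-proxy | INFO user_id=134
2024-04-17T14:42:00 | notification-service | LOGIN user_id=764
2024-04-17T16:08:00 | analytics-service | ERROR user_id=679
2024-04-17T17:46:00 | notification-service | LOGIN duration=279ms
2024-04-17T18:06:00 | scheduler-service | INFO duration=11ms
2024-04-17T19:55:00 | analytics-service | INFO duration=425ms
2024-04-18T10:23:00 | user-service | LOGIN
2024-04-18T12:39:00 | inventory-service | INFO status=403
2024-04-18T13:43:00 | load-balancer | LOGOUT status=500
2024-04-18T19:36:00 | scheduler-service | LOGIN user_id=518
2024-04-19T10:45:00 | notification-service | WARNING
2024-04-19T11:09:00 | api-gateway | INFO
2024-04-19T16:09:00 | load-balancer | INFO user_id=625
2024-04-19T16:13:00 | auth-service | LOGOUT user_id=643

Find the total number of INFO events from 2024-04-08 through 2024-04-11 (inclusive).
3

To filter by date range:

1. Date range: 2024-04-08 through 2024-04-11, both dates inclusive
2. Filter for INFO events whose date falls in this range
3. Count matching events: 3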